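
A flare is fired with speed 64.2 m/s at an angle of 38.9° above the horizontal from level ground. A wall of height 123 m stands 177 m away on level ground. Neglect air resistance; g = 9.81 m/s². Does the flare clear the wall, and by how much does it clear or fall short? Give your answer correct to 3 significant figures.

v_x = 64.2 cos 38.9° = 49.96 m/s; v_y0 = 64.2 sin 38.9° = 40.32 m/s.
Time to reach the wall: t = 177 / 49.96 = 3.543 s.
Height at that point: y = 40.32×3.543 − 4.905×3.543² = 81.28 m.
That is 123 − 81.28 = 41.7 m below the top of the wall, so the flare does not clear it.

No — it falls 41.7 m short of clearing the wall.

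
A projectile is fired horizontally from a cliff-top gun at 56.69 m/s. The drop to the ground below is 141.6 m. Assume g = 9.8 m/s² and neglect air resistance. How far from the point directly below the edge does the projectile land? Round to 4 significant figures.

304.7 m

Initial vertical velocity is zero, so the fall time comes from h = ½ g t²: t = √(2 × 141.6 / 9.8) = 5.3757 s.
Horizontal motion is uniform at 56.69 m/s, so x = 56.69 × 5.3757 = 304.7 m.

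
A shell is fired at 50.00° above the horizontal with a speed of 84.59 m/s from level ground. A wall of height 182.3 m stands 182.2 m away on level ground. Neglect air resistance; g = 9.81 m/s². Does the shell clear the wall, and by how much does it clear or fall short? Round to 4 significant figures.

v_x = 84.59 cos 50.00° = 54.373 m/s; v_y0 = 84.59 sin 50.00° = 64.800 m/s.
Time to reach the wall: t = 182.2 / 54.373 = 3.3509 s.
Height at that point: y = 64.800×3.3509 − 4.905×3.3509² = 162.06 m.
That is 182.3 − 162.06 = 20.24 m below the top of the wall, so the shell does not clear it.

No — it falls 20.24 m short of clearing the wall.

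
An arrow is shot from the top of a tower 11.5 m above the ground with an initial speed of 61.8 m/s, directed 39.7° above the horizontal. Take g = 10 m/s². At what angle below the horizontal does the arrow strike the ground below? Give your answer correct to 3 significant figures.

41.6°

v_x = 61.8 cos 39.7° = 47.55 m/s.
At impact |v_y| = √(v_y0² + 2 g h) = √(39.48² + 2×10×11.5) = 42.29 m/s.
Angle below horizontal = arctan(|v_y| / v_x) = arctan(42.29 / 47.55) = 41.6°.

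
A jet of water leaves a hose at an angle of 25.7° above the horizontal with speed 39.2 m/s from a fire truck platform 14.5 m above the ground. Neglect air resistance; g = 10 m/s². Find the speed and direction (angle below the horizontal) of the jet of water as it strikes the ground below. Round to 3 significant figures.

v_x = 39.2 cos 25.7° = 35.32 m/s (constant).
|v_y| at impact = √((17.00)² + 2×10×14.5) = 24.06 m/s.
Speed = √(35.32² + 24.06²) = 42.7 m/s; angle = arctan(24.06/35.32) = 34.3° below horizontal.

42.7 m/s at 34.3° below the horizontal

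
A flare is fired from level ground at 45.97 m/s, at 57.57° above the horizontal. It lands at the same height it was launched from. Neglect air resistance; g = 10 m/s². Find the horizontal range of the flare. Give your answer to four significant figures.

Components: v_x = 45.97 cos 57.57° = 24.652 m/s, v_y = 45.97 sin 57.57° = 38.801 m/s.
Time of flight (same landing height): t = 2 v_y / g = 2 × 38.801 / 10 = 7.7602 s.
Range: R = v_x · t = 24.652 × 7.7602 = 191.3 m.

191.3 m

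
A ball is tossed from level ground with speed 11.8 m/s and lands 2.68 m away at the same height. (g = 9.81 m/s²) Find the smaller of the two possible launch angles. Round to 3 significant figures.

Level-ground range: R = v₀² sin(2θ)/g ⇒ sin 2θ = R g / v₀² = 2.68×9.81/11.8² = 0.1888.
2θ = arcsin(0.1888) = 10.88° or 180° − 10.88° = 169.12°.
So θ = 5.44° or θ = 84.6°.

5.44°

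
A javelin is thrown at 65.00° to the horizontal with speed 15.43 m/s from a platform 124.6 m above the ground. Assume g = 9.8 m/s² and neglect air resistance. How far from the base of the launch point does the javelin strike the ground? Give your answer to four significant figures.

Components: v_x = 15.43 cos 65.00° = 6.5210 m/s, v_y = 15.43 sin 65.00° = 13.984 m/s.
Vertical: 0 = 124.6 + 13.984 t − ½(9.8) t² ⇒ 4.900 t² − 13.984 t − 124.6 = 0.
t = [13.984 + √(195.55 + 2442.2)] / 9.800 = 6.6677 s.
Horizontal: R = v_x · t = 6.5210 × 6.6677 = 43.48 m.

43.48 m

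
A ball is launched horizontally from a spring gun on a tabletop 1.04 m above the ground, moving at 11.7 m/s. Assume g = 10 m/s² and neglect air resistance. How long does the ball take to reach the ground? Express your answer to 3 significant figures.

0.456 s

The horizontal speed doesn't affect the fall. With v_y0 = 0, h = ½ g t².
t = √(2 × 1.04 / 10) = √0.2080 = 0.456 s.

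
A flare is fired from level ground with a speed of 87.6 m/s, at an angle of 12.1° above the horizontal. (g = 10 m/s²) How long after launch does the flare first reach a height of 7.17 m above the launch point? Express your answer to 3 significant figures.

0.444 s

v_y0 = 87.6 sin 12.1° = 18.36 m/s.
Set y = v_y0 t − ½ g t² = 7.17: 5.000 t² − 18.36 t + 7.17 = 0.
t = [18.36 ± √(337.1 − 143.4)] / 10 = (18.36 ± 13.92) / 10, giving t = 0.444 s or t = 3.23 s.
The flare is on the way up at the first time, so t = 0.444 s.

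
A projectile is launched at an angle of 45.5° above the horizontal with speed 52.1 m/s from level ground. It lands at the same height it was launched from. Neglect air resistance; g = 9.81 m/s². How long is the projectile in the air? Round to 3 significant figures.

7.58 s

Vertical component: v_y = 52.1 sin 45.5° = 37.16 m/s.
For a projectile landing at launch height, time of flight is t = 2 v_y / g = 2 × 37.16 / 9.81 = 7.58 s.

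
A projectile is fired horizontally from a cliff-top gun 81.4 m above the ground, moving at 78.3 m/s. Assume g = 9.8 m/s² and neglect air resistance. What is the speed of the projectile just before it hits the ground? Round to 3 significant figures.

87.9 m/s

Fall time: t = √(2 × 81.4 / 9.8) = 4.076 s.
At impact: v_x = 78.3 m/s (unchanged), v_y = g t = 9.8 × 4.076 = 39.94 m/s.
Speed = √(v_x² + v_y²) = √(6131 + 1595) = 87.9 m/s.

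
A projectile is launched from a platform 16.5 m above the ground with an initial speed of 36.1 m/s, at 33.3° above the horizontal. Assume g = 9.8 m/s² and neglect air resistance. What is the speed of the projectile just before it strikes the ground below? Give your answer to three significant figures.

40.3 m/s

v_x = 36.1 cos 33.3° = 30.17 m/s is unchanged throughout.
For the vertical component, v_y² = v_y0² + 2 g h = (19.82)² + 2×9.8×16.5 = 716.2, so |v_y| = 26.76 m/s.
Impact speed = √(v_x² + v_y²) = √(910.2 + 716.2) = 40.3 m/s.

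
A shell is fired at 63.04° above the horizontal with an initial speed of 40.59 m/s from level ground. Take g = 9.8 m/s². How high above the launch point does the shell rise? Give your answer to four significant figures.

Vertical component of launch velocity: v_y = 40.59 sin 63.04° = 36.179 m/s.
At the highest point the vertical velocity is zero, so v_y² = 2 g h_max.
h_max = (36.179)² / (2 × 9.8) = 1308.9 / 19.60 = 66.78 m.

66.78 m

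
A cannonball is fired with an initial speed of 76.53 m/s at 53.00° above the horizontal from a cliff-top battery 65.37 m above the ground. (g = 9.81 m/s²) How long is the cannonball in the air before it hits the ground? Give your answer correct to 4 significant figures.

Vertical component: v_y = 76.53 sin 53.00° = 61.120 m/s.
Taking up as positive with launch at y = 65.37 m, landing at y = 0: 0 = 65.37 + 61.120 t − ½(9.81) t².
Solving 4.905 t² − 61.120 t − 65.37 = 0 gives t = [61.120 + √(61.120² + 4·4.905·65.37)] / 9.810 = 13.45 s.

13.45 s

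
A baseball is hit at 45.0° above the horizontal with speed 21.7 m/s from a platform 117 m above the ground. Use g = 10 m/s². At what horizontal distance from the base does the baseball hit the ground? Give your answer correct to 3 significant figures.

101 m

Components: v_x = 21.7 cos 45.0° = 15.34 m/s, v_y = 21.7 sin 45.0° = 15.34 m/s.
Vertical: 0 = 117 + 15.34 t − ½(10) t² ⇒ 5.000 t² − 15.34 t − 117 = 0.
t = [15.34 + √(235.3 + 2340)] / 10.00 = 6.609 s.
Horizontal: R = v_x · t = 15.34 × 6.609 = 101 m.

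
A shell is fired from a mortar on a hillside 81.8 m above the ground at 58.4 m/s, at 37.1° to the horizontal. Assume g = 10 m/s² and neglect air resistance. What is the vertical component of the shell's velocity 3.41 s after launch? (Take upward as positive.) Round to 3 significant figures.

1.13 m/s

Initial vertical component: v_y0 = 58.4 sin 37.1° = 35.23 m/s.
v_y(t) = v_y0 − g t = 35.23 − 10 × 3.41 = 1.13 m/s.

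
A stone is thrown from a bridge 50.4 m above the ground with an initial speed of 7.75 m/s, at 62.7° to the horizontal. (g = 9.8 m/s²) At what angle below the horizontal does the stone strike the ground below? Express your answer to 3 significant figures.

83.7°

v_x = 7.75 cos 62.7° = 3.555 m/s.
At impact |v_y| = √(v_y0² + 2 g h) = √(6.887² + 2×9.8×50.4) = 32.18 m/s.
Angle below horizontal = arctan(|v_y| / v_x) = arctan(32.18 / 3.555) = 83.7°.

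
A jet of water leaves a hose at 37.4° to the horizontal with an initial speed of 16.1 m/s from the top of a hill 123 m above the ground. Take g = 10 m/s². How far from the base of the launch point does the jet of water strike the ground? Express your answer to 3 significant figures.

Components: v_x = 16.1 cos 37.4° = 12.79 m/s, v_y = 16.1 sin 37.4° = 9.779 m/s.
Vertical: 0 = 123 + 9.779 t − ½(10) t² ⇒ 5.000 t² − 9.779 t − 123 = 0.
t = [9.779 + √(95.63 + 2460)] / 10.00 = 6.033 s.
Horizontal: R = v_x · t = 12.79 × 6.033 = 77.2 m.

77.2 m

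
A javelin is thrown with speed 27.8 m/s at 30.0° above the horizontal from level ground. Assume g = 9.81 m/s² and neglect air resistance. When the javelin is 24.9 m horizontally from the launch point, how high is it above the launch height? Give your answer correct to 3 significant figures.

v_x = 27.8 cos 30.0° = 24.08 m/s, v_y0 = 27.8 sin 30.0° = 13.90 m/s.
Time to reach x = 24.9 m: t = x / v_x = 24.9 / 24.08 = 1.034 s.
y = v_y0 t − ½ g t² = 13.90×1.034 − 4.905×1.034² = 9.13 m.

9.13 m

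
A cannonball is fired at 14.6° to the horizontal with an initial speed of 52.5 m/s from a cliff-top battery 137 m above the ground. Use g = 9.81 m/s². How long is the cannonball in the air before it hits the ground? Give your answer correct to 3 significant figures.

6.80 s

Vertical component: v_y = 52.5 sin 14.6° = 13.23 m/s.
Taking up as positive with launch at y = 137 m, landing at y = 0: 0 = 137 + 13.23 t − ½(9.81) t².
Solving 4.905 t² − 13.23 t − 137 = 0 gives t = [13.23 + √(13.23² + 4·4.905·137)] / 9.810 = 6.80 s.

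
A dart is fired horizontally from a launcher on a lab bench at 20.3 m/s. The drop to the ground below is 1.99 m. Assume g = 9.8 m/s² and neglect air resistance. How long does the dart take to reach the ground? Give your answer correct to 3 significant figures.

0.637 s

The horizontal speed doesn't affect the fall. With v_y0 = 0, h = ½ g t².
t = √(2 × 1.99 / 9.8) = √0.4061 = 0.637 s.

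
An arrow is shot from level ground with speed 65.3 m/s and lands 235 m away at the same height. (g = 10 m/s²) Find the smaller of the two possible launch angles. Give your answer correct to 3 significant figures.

Level-ground range: R = v₀² sin(2θ)/g ⇒ sin 2θ = R g / v₀² = 235×10/65.3² = 0.5511.
2θ = arcsin(0.5511) = 33.44° or 180° − 33.44° = 146.56°.
So θ = 16.7° or θ = 73.3°.

16.7°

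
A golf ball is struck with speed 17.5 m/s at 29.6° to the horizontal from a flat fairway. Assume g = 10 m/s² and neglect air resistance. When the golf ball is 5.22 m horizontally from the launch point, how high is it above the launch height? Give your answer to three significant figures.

2.38 m

v_x = 17.5 cos 29.6° = 15.22 m/s, v_y0 = 17.5 sin 29.6° = 8.644 m/s.
Time to reach x = 5.22 m: t = x / v_x = 5.22 / 15.22 = 0.3430 s.
y = v_y0 t − ½ g t² = 8.644×0.3430 − 5.000×0.3430² = 2.38 m.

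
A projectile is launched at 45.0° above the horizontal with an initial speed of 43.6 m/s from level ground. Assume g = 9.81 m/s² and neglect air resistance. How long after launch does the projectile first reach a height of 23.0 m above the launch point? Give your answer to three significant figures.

v_y0 = 43.6 sin 45.0° = 30.83 m/s.
Set y = v_y0 t − ½ g t² = 23.0: 4.905 t² − 30.83 t + 23.0 = 0.
t = [30.83 ± √(950.5 − 451.3)] / 9.81 = (30.83 ± 22.34) / 9.81, giving t = 0.865 s or t = 5.42 s.
The projectile is on the way up at the first time, so t = 0.865 s.

0.865 s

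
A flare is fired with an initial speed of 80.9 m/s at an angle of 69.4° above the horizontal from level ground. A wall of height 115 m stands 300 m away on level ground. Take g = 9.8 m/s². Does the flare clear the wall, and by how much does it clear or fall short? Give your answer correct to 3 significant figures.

Yes — it clears the wall by 139 m.

v_x = 80.9 cos 69.4° = 28.46 m/s; v_y0 = 80.9 sin 69.4° = 75.73 m/s.
Time to reach the wall: t = 300 / 28.46 = 10.54 s.
Height at that point: y = 75.73×10.54 − 4.900×10.54² = 253.8 m.
That is 253.8 − 115 = 139 m above the top of the wall, so the flare clears it.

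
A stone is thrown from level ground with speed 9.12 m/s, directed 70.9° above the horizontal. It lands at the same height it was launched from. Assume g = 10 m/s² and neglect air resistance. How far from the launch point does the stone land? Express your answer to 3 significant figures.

For level ground, R = v₀² sin(2θ) / g.
sin(2 × 70.9°) = sin 141.8° = 0.6184.
R = (9.12)² × 0.6184 / 10 = 5.14 m.

5.14 m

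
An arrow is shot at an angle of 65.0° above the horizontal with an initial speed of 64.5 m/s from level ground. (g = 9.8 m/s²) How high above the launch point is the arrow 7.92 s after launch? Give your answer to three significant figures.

v_y0 = 64.5 sin 65.0° = 58.46 m/s.
y(t) = v_y0 t − ½ g t² = 58.46×7.92 − 4.900×7.92² = 156 m.

156 m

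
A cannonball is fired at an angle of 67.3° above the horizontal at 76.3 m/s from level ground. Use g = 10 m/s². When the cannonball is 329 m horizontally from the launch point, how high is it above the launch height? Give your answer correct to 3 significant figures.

162 m

v_x = 76.3 cos 67.3° = 29.44 m/s, v_y0 = 76.3 sin 67.3° = 70.39 m/s.
Time to reach x = 329 m: t = x / v_x = 329 / 29.44 = 11.18 s.
y = v_y0 t − ½ g t² = 70.39×11.18 − 5.000×11.18² = 162 m.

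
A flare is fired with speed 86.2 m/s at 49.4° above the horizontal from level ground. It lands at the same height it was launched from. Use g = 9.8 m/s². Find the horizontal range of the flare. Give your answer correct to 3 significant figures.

For level ground, R = v₀² sin(2θ) / g.
sin(2 × 49.4°) = sin 98.80° = 0.9882.
R = (86.2)² × 0.9882 / 9.8 = 749 m.

749 m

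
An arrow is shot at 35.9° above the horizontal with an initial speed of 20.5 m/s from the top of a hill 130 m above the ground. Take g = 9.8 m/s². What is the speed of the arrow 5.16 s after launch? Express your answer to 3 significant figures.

42.0 m/s

v_x = 20.5 cos 35.9° = 16.61 m/s (constant).
v_y(t) = 20.5 sin 35.9° − g t = 12.02 − 9.8 × 5.16 = -38.55 m/s.
Speed = √(v_x² + v_y²) = √(275.9 + 1486) = 42.0 m/s.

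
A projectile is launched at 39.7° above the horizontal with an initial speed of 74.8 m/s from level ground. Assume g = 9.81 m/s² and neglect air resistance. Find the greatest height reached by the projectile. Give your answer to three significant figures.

Vertical component of launch velocity: v_y = 74.8 sin 39.7° = 47.78 m/s.
At the highest point the vertical velocity is zero, so v_y² = 2 g h_max.
h_max = (47.78)² / (2 × 9.81) = 2283 / 19.62 = 116 m.

116 m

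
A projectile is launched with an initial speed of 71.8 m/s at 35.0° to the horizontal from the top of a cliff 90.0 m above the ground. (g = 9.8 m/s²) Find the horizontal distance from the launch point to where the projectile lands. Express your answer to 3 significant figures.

600 m

Components: v_x = 71.8 cos 35.0° = 58.82 m/s, v_y = 71.8 sin 35.0° = 41.18 m/s.
Vertical: 0 = 90.0 + 41.18 t − ½(9.8) t² ⇒ 4.900 t² − 41.18 t − 90.0 = 0.
t = [41.18 + √(1696 + 1764)] / 9.800 = 10.20 s.
Horizontal: R = v_x · t = 58.82 × 10.20 = 600 m.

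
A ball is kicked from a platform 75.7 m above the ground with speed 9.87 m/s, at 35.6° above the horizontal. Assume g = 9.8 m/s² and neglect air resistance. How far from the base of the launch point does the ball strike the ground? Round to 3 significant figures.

36.6 m

Components: v_x = 9.87 cos 35.6° = 8.025 m/s, v_y = 9.87 sin 35.6° = 5.746 m/s.
Vertical: 0 = 75.7 + 5.746 t − ½(9.8) t² ⇒ 4.900 t² − 5.746 t − 75.7 = 0.
t = [5.746 + √(33.02 + 1484)] / 9.800 = 4.561 s.
Horizontal: R = v_x · t = 8.025 × 4.561 = 36.6 m.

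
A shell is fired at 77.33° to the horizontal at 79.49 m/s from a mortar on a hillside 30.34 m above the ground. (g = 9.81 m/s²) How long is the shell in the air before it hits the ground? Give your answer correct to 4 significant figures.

Vertical component: v_y = 79.49 sin 77.33° = 77.554 m/s.
Taking up as positive with launch at y = 30.34 m, landing at y = 0: 0 = 30.34 + 77.554 t − ½(9.81) t².
Solving 4.905 t² − 77.554 t − 30.34 = 0 gives t = [77.554 + √(77.554² + 4·4.905·30.34)] / 9.810 = 16.19 s.

16.19 s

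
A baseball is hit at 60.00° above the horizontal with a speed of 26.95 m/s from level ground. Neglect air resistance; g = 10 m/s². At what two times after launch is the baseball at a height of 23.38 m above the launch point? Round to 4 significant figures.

v_y0 = 26.95 sin 60.00° = 23.339 m/s.
Set y = v_y0 t − ½ g t² = 23.38: 5.000 t² − 23.339 t + 23.38 = 0.
t = [23.339 ± √(544.71 − 467.60)] / 10 = (23.339 ± 8.7812) / 10, giving t = 1.456 s or t = 3.212 s.
So the baseball is at 23.38 m at t = 1.456 s (rising) and t = 3.212 s (falling).

1.456 s and 3.212 s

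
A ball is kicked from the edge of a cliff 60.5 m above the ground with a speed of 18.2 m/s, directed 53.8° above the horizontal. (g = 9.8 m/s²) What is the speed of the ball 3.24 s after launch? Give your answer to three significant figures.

20.2 m/s

v_x = 18.2 cos 53.8° = 10.75 m/s (constant).
v_y(t) = 18.2 sin 53.8° − g t = 14.69 − 9.8 × 3.24 = -17.06 m/s.
Speed = √(v_x² + v_y²) = √(115.6 + 291.0) = 20.2 m/s.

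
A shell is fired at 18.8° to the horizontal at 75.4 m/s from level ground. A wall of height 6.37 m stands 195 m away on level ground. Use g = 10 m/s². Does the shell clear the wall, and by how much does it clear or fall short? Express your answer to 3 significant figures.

v_x = 75.4 cos 18.8° = 71.38 m/s; v_y0 = 75.4 sin 18.8° = 24.30 m/s.
Time to reach the wall: t = 195 / 71.38 = 2.732 s.
Height at that point: y = 24.30×2.732 − 5.000×2.732² = 29.07 m.
That is 29.07 − 6.37 = 22.7 m above the top of the wall, so the shell clears it.

Yes — it clears the wall by 22.7 m.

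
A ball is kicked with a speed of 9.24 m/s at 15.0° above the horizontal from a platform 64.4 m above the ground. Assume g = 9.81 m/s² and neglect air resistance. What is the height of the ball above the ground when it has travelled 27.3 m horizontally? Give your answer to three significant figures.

25.8 m

v_x = 9.24 cos 15.0° = 8.925 m/s, v_y0 = 9.24 sin 15.0° = 2.391 m/s.
Time to reach x = 27.3 m: t = x / v_x = 27.3 / 8.925 = 3.059 s.
y = 64.4 + v_y0 t − ½ g t² = 64.4 + 2.391×3.059 − 4.905×3.059² = 25.8 m.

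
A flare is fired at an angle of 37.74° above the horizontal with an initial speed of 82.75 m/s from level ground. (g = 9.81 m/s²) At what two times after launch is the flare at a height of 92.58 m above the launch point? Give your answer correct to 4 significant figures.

2.373 s and 7.953 s

v_y0 = 82.75 sin 37.74° = 50.650 m/s.
Set y = v_y0 t − ½ g t² = 92.58: 4.905 t² − 50.650 t + 92.58 = 0.
t = [50.650 ± √(2565.4 − 1816.4)] / 9.81 = (50.650 ± 27.368) / 9.81, giving t = 2.373 s or t = 7.953 s.
So the flare is at 92.58 m at t = 2.373 s (rising) and t = 7.953 s (falling).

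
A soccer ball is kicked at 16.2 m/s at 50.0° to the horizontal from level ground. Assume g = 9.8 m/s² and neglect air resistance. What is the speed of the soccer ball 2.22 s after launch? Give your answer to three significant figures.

14.0 m/s

v_x = 16.2 cos 50.0° = 10.41 m/s (constant).
v_y(t) = 16.2 sin 50.0° − g t = 12.41 − 9.8 × 2.22 = -9.346 m/s.
Speed = √(v_x² + v_y²) = √(108.4 + 87.35) = 14.0 m/s.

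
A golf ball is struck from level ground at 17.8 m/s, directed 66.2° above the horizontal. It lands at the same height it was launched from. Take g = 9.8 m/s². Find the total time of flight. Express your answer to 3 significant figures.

Vertical component: v_y = 17.8 sin 66.2° = 16.29 m/s.
For a projectile landing at launch height, time of flight is t = 2 v_y / g = 2 × 16.29 / 9.8 = 3.32 s.

3.32 s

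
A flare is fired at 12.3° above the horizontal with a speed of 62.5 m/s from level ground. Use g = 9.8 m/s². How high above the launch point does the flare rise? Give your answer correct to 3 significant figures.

Vertical component of launch velocity: v_y = 62.5 sin 12.3° = 13.31 m/s.
At the highest point the vertical velocity is zero, so v_y² = 2 g h_max.
h_max = (13.31)² / (2 × 9.8) = 177.2 / 19.60 = 9.04 m.

9.04 m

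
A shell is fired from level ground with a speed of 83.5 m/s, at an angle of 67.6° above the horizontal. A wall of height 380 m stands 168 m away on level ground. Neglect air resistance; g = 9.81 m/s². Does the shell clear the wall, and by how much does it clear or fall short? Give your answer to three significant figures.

v_x = 83.5 cos 67.6° = 31.82 m/s; v_y0 = 83.5 sin 67.6° = 77.20 m/s.
Time to reach the wall: t = 168 / 31.82 = 5.280 s.
Height at that point: y = 77.20×5.280 − 4.905×5.280² = 270.9 m.
That is 380 − 270.9 = 109 m below the top of the wall, so the shell does not clear it.

No — it falls 109 m short of clearing the wall.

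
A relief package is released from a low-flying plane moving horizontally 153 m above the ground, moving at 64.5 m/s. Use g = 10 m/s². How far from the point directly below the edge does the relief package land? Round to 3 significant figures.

357 m

Initial vertical velocity is zero, so the fall time comes from h = ½ g t²: t = √(2 × 153 / 10) = 5.532 s.
Horizontal motion is uniform at 64.5 m/s, so x = 64.5 × 5.532 = 357 m.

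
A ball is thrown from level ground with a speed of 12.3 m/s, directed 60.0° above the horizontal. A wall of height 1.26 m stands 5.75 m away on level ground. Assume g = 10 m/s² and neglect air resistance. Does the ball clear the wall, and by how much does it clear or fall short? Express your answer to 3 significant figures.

Yes — it clears the wall by 4.33 m.

v_x = 12.3 cos 60.0° = 6.150 m/s; v_y0 = 12.3 sin 60.0° = 10.65 m/s.
Time to reach the wall: t = 5.75 / 6.150 = 0.9350 s.
Height at that point: y = 10.65×0.9350 − 5.000×0.9350² = 5.587 m.
That is 5.587 − 1.26 = 4.33 m above the top of the wall, so the ball clears it.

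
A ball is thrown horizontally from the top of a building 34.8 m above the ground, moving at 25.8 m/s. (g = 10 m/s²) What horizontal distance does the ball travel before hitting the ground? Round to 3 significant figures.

68.1 m

Initial vertical velocity is zero, so the fall time comes from h = ½ g t²: t = √(2 × 34.8 / 10) = 2.638 s.
Horizontal motion is uniform at 25.8 m/s, so x = 25.8 × 2.638 = 68.1 m.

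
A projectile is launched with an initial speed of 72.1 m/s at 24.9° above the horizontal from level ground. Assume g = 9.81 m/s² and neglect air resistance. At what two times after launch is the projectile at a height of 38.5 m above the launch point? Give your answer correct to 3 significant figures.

1.78 s and 4.41 s

v_y0 = 72.1 sin 24.9° = 30.36 m/s.
Set y = v_y0 t − ½ g t² = 38.5: 4.905 t² − 30.36 t + 38.5 = 0.
t = [30.36 ± √(921.7 − 755.4)] / 9.81 = (30.36 ± 12.90) / 9.81, giving t = 1.78 s or t = 4.41 s.
So the projectile is at 38.5 m at t = 1.78 s (rising) and t = 4.41 s (falling).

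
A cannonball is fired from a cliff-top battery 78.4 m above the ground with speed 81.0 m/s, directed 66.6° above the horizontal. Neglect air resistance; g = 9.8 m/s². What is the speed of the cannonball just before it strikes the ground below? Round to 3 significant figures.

90.0 m/s

v_x = 81.0 cos 66.6° = 32.17 m/s is unchanged throughout.
For the vertical component, v_y² = v_y0² + 2 g h = (74.34)² + 2×9.8×78.4 = 7063, so |v_y| = 84.04 m/s.
Impact speed = √(v_x² + v_y²) = √(1035 + 7063) = 90.0 m/s.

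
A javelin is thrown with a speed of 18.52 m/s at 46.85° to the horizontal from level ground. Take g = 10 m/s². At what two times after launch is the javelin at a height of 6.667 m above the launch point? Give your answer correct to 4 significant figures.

v_y0 = 18.52 sin 46.85° = 13.512 m/s.
Set y = v_y0 t − ½ g t² = 6.667: 5.000 t² − 13.512 t + 6.667 = 0.
t = [13.512 ± √(182.57 − 133.34)] / 10 = (13.512 ± 7.0164) / 10, giving t = 0.6496 s or t = 2.053 s.
So the javelin is at 6.667 m at t = 0.6496 s (rising) and t = 2.053 s (falling).

0.6496 s and 2.053 s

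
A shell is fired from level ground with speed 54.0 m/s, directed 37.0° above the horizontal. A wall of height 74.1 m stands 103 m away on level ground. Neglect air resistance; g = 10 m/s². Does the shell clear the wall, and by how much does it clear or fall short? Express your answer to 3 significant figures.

No — it falls 25.0 m short of clearing the wall.

v_x = 54.0 cos 37.0° = 43.13 m/s; v_y0 = 54.0 sin 37.0° = 32.50 m/s.
Time to reach the wall: t = 103 / 43.13 = 2.388 s.
Height at that point: y = 32.50×2.388 − 5.000×2.388² = 49.10 m.
That is 74.1 − 49.10 = 25.0 m below the top of the wall, so the shell does not clear it.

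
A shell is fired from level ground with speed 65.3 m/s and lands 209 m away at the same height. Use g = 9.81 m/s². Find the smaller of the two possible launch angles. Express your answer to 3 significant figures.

Level-ground range: R = v₀² sin(2θ)/g ⇒ sin 2θ = R g / v₀² = 209×9.81/65.3² = 0.4808.
2θ = arcsin(0.4808) = 28.74° or 180° − 28.74° = 151.26°.
So θ = 14.4° or θ = 75.6°.

14.4°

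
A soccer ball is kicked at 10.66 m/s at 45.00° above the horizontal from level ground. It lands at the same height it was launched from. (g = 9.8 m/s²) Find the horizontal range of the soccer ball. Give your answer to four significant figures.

11.60 m

Components: v_x = 10.66 cos 45.00° = 7.5378 m/s, v_y = 10.66 sin 45.00° = 7.5378 m/s.
Time of flight (same landing height): t = 2 v_y / g = 2 × 7.5378 / 9.8 = 1.5383 s.
Range: R = v_x · t = 7.5378 × 1.5383 = 11.60 m.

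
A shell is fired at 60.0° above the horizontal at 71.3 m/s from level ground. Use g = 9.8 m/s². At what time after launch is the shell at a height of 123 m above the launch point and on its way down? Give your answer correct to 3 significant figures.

10.1 s

v_y0 = 71.3 sin 60.0° = 61.75 m/s.
Set y = v_y0 t − ½ g t² = 123: 4.900 t² − 61.75 t + 123 = 0.
t = [61.75 ± √(3813 − 2411)] / 9.8 = (61.75 ± 37.44) / 9.8, giving t = 2.48 s or t = 10.1 s.
On the way down corresponds to the larger root: t = 10.1 s.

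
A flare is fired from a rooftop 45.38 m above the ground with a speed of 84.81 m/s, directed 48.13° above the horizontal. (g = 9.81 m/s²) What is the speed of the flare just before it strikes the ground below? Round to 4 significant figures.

v_x = 84.81 cos 48.13° = 56.606 m/s is unchanged throughout.
For the vertical component, v_y² = v_y0² + 2 g h = (63.155)² + 2×9.81×45.38 = 4878.9, so |v_y| = 69.849 m/s.
Impact speed = √(v_x² + v_y²) = √(3204.2 + 4878.9) = 89.91 m/s.

89.91 m/s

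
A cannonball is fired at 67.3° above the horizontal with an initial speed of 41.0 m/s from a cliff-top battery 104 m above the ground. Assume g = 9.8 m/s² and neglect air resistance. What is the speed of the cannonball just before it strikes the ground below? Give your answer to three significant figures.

61.0 m/s

v_x = 41.0 cos 67.3° = 15.82 m/s is unchanged throughout.
For the vertical component, v_y² = v_y0² + 2 g h = (37.82)² + 2×9.8×104 = 3469, so |v_y| = 58.90 m/s.
Impact speed = √(v_x² + v_y²) = √(250.3 + 3469) = 61.0 m/s.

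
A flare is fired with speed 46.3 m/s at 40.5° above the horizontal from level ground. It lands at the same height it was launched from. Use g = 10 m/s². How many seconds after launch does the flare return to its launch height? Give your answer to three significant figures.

Vertical component: v_y = 46.3 sin 40.5° = 30.07 m/s.
For a projectile landing at launch height, time of flight is t = 2 v_y / g = 2 × 30.07 / 10 = 6.01 s.

6.01 s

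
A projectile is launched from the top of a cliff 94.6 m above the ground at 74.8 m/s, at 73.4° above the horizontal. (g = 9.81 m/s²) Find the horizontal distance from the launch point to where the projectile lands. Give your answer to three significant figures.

338 m

Components: v_x = 74.8 cos 73.4° = 21.37 m/s, v_y = 74.8 sin 73.4° = 71.68 m/s.
Vertical: 0 = 94.6 + 71.68 t − ½(9.81) t² ⇒ 4.905 t² − 71.68 t − 94.6 = 0.
t = [71.68 + √(5138 + 1856)] / 9.810 = 15.83 s.
Horizontal: R = v_x · t = 21.37 × 15.83 = 338 m.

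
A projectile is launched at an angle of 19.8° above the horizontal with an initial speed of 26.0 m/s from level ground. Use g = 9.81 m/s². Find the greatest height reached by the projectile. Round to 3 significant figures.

3.95 m

Vertical component of launch velocity: v_y = 26.0 sin 19.8° = 8.807 m/s.
At the highest point the vertical velocity is zero, so v_y² = 2 g h_max.
h_max = (8.807)² / (2 × 9.81) = 77.56 / 19.62 = 3.95 m.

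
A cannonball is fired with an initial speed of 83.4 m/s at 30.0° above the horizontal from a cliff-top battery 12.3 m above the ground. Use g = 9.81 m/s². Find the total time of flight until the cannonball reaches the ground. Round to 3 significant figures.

8.79 s

Vertical component: v_y = 83.4 sin 30.0° = 41.70 m/s.
Taking up as positive with launch at y = 12.3 m, landing at y = 0: 0 = 12.3 + 41.70 t − ½(9.81) t².
Solving 4.905 t² − 41.70 t − 12.3 = 0 gives t = [41.70 + √(41.70² + 4·4.905·12.3)] / 9.810 = 8.79 s.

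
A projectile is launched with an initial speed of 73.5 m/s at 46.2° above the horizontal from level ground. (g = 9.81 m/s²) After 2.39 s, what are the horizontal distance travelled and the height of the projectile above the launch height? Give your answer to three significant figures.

v_x = 73.5 cos 46.2° = 50.87 m/s; v_y0 = 73.5 sin 46.2° = 53.05 m/s.
x = v_x t = 50.87 × 2.39 = 122 m.
y = v_y0 t − ½ g t² = 53.05×2.39 − 4.905×2.39² = 98.8 m.

x = 122 m, y = 98.8 m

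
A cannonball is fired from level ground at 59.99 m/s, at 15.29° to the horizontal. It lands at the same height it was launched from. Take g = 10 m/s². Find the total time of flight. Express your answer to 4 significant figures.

3.164 s

Vertical component: v_y = 59.99 sin 15.29° = 15.820 m/s.
For a projectile landing at launch height, time of flight is t = 2 v_y / g = 2 × 15.820 / 10 = 3.164 s.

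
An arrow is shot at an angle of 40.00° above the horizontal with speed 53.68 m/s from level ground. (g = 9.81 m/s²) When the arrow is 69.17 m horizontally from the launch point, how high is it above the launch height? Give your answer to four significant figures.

44.16 m

v_x = 53.68 cos 40.00° = 41.121 m/s, v_y0 = 53.68 sin 40.00° = 34.505 m/s.
Time to reach x = 69.17 m: t = x / v_x = 69.17 / 41.121 = 1.6821 s.
y = v_y0 t − ½ g t² = 34.505×1.6821 − 4.905×1.6821² = 44.16 m.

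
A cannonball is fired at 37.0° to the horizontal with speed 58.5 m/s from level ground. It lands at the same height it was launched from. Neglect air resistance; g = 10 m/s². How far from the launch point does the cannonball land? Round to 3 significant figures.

329 m

For level ground, R = v₀² sin(2θ) / g.
sin(2 × 37.0°) = sin 74.00° = 0.9613.
R = (58.5)² × 0.9613 / 10 = 329 m.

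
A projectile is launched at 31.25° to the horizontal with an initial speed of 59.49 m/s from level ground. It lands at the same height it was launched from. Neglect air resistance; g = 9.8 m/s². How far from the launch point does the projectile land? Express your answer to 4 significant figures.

320.3 m

For level ground, R = v₀² sin(2θ) / g.
sin(2 × 31.25°) = sin 62.500° = 0.8870.
R = (59.49)² × 0.8870 / 9.8 = 320.3 m.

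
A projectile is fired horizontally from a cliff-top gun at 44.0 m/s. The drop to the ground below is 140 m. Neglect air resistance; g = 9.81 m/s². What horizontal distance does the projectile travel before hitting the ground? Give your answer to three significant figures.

Initial vertical velocity is zero, so the fall time comes from h = ½ g t²: t = √(2 × 140 / 9.81) = 5.342 s.
Horizontal motion is uniform at 44.0 m/s, so x = 44.0 × 5.342 = 235 m.

235 m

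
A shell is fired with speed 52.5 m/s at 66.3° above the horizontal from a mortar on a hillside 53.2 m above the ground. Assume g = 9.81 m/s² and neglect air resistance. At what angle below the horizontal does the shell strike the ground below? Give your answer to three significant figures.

70.0°

v_x = 52.5 cos 66.3° = 21.10 m/s.
At impact |v_y| = √(v_y0² + 2 g h) = √(48.07² + 2×9.81×53.2) = 57.92 m/s.
Angle below horizontal = arctan(|v_y| / v_x) = arctan(57.92 / 21.10) = 70.0°.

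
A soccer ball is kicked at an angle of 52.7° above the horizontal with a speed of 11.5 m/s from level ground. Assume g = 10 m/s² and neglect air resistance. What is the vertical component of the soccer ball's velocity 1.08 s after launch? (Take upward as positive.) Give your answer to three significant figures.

-1.65 m/s

Initial vertical component: v_y0 = 11.5 sin 52.7° = 9.148 m/s.
v_y(t) = v_y0 − g t = 9.148 − 10 × 1.08 = -1.65 m/s.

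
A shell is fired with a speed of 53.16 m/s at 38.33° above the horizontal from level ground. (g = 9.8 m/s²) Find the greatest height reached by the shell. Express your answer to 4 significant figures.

55.46 m

Vertical component of launch velocity: v_y = 53.16 sin 38.33° = 32.969 m/s.
At the highest point the vertical velocity is zero, so v_y² = 2 g h_max.
h_max = (32.969)² / (2 × 9.8) = 1087.0 / 19.60 = 55.46 m.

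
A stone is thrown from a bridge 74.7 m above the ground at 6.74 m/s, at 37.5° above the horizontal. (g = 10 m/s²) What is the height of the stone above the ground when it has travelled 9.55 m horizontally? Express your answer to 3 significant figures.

66.1 m

v_x = 6.74 cos 37.5° = 5.347 m/s, v_y0 = 6.74 sin 37.5° = 4.103 m/s.
Time to reach x = 9.55 m: t = x / v_x = 9.55 / 5.347 = 1.786 s.
y = 74.7 + v_y0 t − ½ g t² = 74.7 + 4.103×1.786 − 5.000×1.786² = 66.1 m.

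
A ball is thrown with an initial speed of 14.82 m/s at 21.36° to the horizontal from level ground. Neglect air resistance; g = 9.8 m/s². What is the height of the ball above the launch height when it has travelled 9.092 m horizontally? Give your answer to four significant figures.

v_x = 14.82 cos 21.36° = 13.802 m/s, v_y0 = 14.82 sin 21.36° = 5.3978 m/s.
Time to reach x = 9.092 m: t = x / v_x = 9.092 / 13.802 = 0.65875 s.
y = v_y0 t − ½ g t² = 5.3978×0.65875 − 4.900×0.65875² = 1.429 m.

1.429 m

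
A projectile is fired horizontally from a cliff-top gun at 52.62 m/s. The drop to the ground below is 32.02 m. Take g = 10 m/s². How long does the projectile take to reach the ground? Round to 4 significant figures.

2.531 s

The horizontal speed doesn't affect the fall. With v_y0 = 0, h = ½ g t².
t = √(2 × 32.02 / 10) = √6.4040 = 2.531 s.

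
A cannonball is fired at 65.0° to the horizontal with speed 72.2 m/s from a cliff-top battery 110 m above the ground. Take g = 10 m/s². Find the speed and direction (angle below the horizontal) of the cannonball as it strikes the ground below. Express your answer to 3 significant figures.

86.1 m/s at 69.2° below the horizontal

v_x = 72.2 cos 65.0° = 30.51 m/s (constant).
|v_y| at impact = √((65.44)² + 2×10×110) = 80.51 m/s.
Speed = √(30.51² + 80.51²) = 86.1 m/s; angle = arctan(80.51/30.51) = 69.2° below horizontal.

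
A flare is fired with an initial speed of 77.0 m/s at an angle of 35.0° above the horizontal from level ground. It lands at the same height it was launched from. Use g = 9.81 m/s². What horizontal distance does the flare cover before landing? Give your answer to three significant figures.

Components: v_x = 77.0 cos 35.0° = 63.07 m/s, v_y = 77.0 sin 35.0° = 44.17 m/s.
Time of flight (same landing height): t = 2 v_y / g = 2 × 44.17 / 9.81 = 9.005 s.
Range: R = v_x · t = 63.07 × 9.005 = 568 m.

568 m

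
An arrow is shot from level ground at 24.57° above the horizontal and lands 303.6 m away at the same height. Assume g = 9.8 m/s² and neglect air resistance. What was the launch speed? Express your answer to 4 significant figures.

On level ground, R = v₀² sin(2θ) / g, so v₀ = √(R g / sin 2θ).
sin(2 × 24.57°) = 0.7563.
v₀ = √(303.6 × 9.8 / 0.7563) = √3934.0 = 62.72 m/s.

62.72 m/s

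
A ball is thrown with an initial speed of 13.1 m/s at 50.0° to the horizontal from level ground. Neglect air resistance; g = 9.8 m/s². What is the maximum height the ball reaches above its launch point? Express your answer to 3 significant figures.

Vertical component of launch velocity: v_y = 13.1 sin 50.0° = 10.04 m/s.
At the highest point the vertical velocity is zero, so v_y² = 2 g h_max.
h_max = (10.04)² / (2 × 9.8) = 100.8 / 19.60 = 5.14 m.

5.14 m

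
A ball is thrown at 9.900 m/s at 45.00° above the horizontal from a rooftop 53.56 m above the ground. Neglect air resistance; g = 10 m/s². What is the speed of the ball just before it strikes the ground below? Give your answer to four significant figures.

34.19 m/s

v_x = 9.900 cos 45.00° = 7.0004 m/s is unchanged throughout.
For the vertical component, v_y² = v_y0² + 2 g h = (7.0004)² + 2×10×53.56 = 1120.2, so |v_y| = 33.469 m/s.
Impact speed = √(v_x² + v_y²) = √(49.006 + 1120.2) = 34.19 m/s.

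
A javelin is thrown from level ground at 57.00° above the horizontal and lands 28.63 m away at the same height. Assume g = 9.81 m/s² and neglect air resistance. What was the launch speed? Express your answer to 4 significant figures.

On level ground, R = v₀² sin(2θ) / g, so v₀ = √(R g / sin 2θ).
sin(2 × 57.00°) = 0.9135.
v₀ = √(28.63 × 9.81 / 0.9135) = √307.46 = 17.53 m/s.

17.53 m/s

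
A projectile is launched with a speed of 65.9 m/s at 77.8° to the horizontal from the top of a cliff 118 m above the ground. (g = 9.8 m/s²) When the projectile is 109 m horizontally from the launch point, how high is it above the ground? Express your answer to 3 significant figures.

322 m

v_x = 65.9 cos 77.8° = 13.93 m/s, v_y0 = 65.9 sin 77.8° = 64.41 m/s.
Time to reach x = 109 m: t = x / v_x = 109 / 13.93 = 7.825 s.
y = 118 + v_y0 t − ½ g t² = 118 + 64.41×7.825 − 4.900×7.825² = 322 m.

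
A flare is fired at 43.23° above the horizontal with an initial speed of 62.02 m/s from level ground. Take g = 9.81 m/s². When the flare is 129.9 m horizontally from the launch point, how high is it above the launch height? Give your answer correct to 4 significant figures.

v_x = 62.02 cos 43.23° = 45.188 m/s, v_y0 = 62.02 sin 43.23° = 42.479 m/s.
Time to reach x = 129.9 m: t = x / v_x = 129.9 / 45.188 = 2.8747 s.
y = v_y0 t − ½ g t² = 42.479×2.8747 − 4.905×2.8747² = 81.58 m.

81.58 m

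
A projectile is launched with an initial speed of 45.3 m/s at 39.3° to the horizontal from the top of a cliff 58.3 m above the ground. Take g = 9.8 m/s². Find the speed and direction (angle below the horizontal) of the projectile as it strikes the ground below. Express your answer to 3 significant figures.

v_x = 45.3 cos 39.3° = 35.05 m/s (constant).
|v_y| at impact = √((28.69)² + 2×9.8×58.3) = 44.34 m/s.
Speed = √(35.05² + 44.34²) = 56.5 m/s; angle = arctan(44.34/35.05) = 51.7° below horizontal.

56.5 m/s at 51.7° below the horizontal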